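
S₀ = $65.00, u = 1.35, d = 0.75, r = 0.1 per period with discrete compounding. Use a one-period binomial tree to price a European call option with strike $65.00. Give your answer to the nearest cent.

$12.06

Risk-neutral probability p = (1 + 0.1 − 0.75)/(1.35 − 0.75) = 0.3500/0.6000 = 0.5833
Terminal stock prices: S_u = 87.75, S_d = 48.75
Terminal payoffs (S − K): max(22.75, 0) = 22.75, max(-16.25, 0) = 0
Node 0 (S = 65): V_0 = 1/1.1·[0.5833·22.7500 + 0.4167·0.0000] = 12.0644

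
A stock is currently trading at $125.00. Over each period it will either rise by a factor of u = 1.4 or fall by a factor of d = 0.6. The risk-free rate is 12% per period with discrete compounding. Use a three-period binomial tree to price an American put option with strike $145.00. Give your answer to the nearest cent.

Risk-neutral probability p = (1 + 0.12 − 0.6)/(1.4 − 0.6) = 0.5200/0.8000 = 0.6500
Terminal stock prices: S_uuu = 343, S_uud = 147, S_udd = 63, S_ddd = 27
Terminal payoffs (K − S): max(-198, 0) = 0, max(-2, 0) = 0, max(82, 0) = 82, max(118, 0) = 118
Node uu (S = 245): continuation = 1/1.12·[0.6500·0.0000 + 0.3500·0.0000] = 0.0000; exercise value = 0.0000 ≤ continuation, so V_uu = 0.0000
Node ud (S = 105): continuation = 1/1.12·[0.6500·0.0000 + 0.3500·82.0000] = 25.6250; exercise value = 40.0000 > continuation, so V_ud = 40.0000 (exercise)
Node dd (S = 45): continuation = 1/1.12·[0.6500·82.0000 + 0.3500·118.0000] = 84.4643; exercise value = 100.0000 > continuation, so V_dd = 100.0000 (exercise)
Node u (S = 175): continuation = 1/1.12·[0.6500·0.0000 + 0.3500·40.0000] = 12.5000; exercise value = 0.0000 ≤ continuation, so V_u = 12.5000
Node d (S = 75): continuation = 1/1.12·[0.6500·40.0000 + 0.3500·100.0000] = 54.4643; exercise value = 70.0000 > continuation, so V_d = 70.0000 (exercise)
Node 0 (S = 125): continuation = 1/1.12·[0.6500·12.5000 + 0.3500·70.0000] = 29.1295; exercise value = 20.0000 ≤ continuation, so V_0 = 29.1295

$29.13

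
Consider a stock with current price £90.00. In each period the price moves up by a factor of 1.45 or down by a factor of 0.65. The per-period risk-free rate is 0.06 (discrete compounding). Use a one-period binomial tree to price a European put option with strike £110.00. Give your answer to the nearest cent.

Risk-neutral probability p = (1 + 0.06 − 0.65)/(1.45 − 0.65) = 0.4100/0.8000 = 0.5125
Terminal stock prices: S_u = 130.5, S_d = 58.5
Terminal payoffs (K − S): max(-20.5, 0) = 0, max(51.5, 0) = 51.5
Node 0 (S = 90): V_0 = 1/1.06·[0.5125·0.0000 + 0.4875·51.5000] = 23.6851

£23.69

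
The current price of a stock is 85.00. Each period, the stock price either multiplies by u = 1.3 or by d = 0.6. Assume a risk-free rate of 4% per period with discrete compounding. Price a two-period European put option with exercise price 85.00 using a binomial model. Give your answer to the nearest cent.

15.01

Risk-neutral probability p = (1 + 0.04 − 0.6)/(1.3 − 0.6) = 0.4400/0.7000 = 0.6286
Terminal stock prices: S_uu = 143.7, S_ud = 66.3, S_dd = 30.6
Terminal payoffs (K − S): max(-58.65, 0) = 0, max(18.7, 0) = 18.7, max(54.4, 0) = 54.4
Node u (S = 110.5): V_u = 1/1.04·[0.6286·0.0000 + 0.3714·18.7000] = 6.6786
Node d (S = 51): V_d = 1/1.04·[0.6286·18.7000 + 0.3714·54.4000] = 30.7308
Node 0 (S = 85): V_0 = 1/1.04·[0.6286·6.6786 + 0.3714·30.7308] = 15.0118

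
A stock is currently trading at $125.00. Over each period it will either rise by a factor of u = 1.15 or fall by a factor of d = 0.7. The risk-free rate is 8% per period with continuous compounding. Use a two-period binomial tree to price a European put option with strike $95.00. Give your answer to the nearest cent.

$0.63

Risk-neutral probability p = (e^0.08 − 0.7)/(1.15 − 0.7) = 0.3833/0.4500 = 0.8517
Terminal stock prices: S_uu = 165.3, S_ud = 100.6, S_dd = 61.25
Terminal payoffs (K − S): max(-70.31, 0) = 0, max(-5.625, 0) = 0, max(33.75, 0) = 33.75
Node u (S = 143.8): V_u = e^(−0.08)·[0.8517·0.0000 + 0.1483·0.0000] = 0.0000
Node d (S = 87.5): V_d = e^(−0.08)·[0.8517·0.0000 + 0.1483·33.7500] = 4.6188
Node 0 (S = 125): V_0 = e^(−0.08)·[0.8517·0.0000 + 0.1483·4.6188] = 0.6321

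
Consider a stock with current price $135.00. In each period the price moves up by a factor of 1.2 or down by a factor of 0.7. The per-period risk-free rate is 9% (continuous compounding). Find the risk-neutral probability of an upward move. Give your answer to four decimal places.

p = 0.7883

Risk-neutral probability p = (e^0.09 − 0.7)/(1.2 − 0.7) = 0.3942/0.5000 = 0.7883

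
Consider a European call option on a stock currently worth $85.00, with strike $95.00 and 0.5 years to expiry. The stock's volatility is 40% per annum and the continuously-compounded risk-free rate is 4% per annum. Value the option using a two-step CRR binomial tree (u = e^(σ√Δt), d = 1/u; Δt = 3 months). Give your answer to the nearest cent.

$7.04

CRR parameters: u = e^(σ√Δt) = e^(0.4·√0.25) = 1.2214, d = 1/u = 0.8187
Per-period rate: rΔt = 0.04·0.25 = 0.01, so R = e^0.01 = 1.0101
Risk-neutral probability p = (e^0.01 − 0.8187)/(1.2214 − 0.8187) = 0.1913/0.4027 = 0.4751
Terminal stock prices: S_uu = 126.8, S_ud = 85, S_dd = 56.98
Terminal payoffs (S − K): max(31.81, 0) = 31.81, max(-10, 0) = 0, max(-38.02, 0) = 0
Node u (S = 103.8): V_u = e^(−0.01)·[0.4751·31.8051 + 0.5249·0.0000] = 14.9610
Node d (S = 69.59): V_d = e^(−0.01)·[0.4751·0.0000 + 0.5249·0.0000] = 0.0000
Node 0 (S = 85): V_0 = e^(−0.01)·[0.4751·14.9610 + 0.5249·0.0000] = 7.0376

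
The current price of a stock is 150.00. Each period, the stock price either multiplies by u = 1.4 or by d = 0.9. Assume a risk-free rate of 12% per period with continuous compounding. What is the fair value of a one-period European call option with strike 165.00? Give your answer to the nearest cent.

18.16

Risk-neutral probability p = (e^0.12 − 0.9)/(1.4 − 0.9) = 0.2275/0.5000 = 0.4550
Terminal stock prices: S_u = 210, S_d = 135
Terminal payoffs (S − K): max(45, 0) = 45, max(-30, 0) = 0
Node 0 (S = 150): V_0 = e^(−0.12)·[0.4550·45.0000 + 0.5450·0.0000] = 18.1594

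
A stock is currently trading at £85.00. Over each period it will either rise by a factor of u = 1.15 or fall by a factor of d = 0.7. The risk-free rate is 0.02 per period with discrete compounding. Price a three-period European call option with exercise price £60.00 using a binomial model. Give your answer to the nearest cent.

Risk-neutral probability p = (1 + 0.02 − 0.7)/(1.15 − 0.7) = 0.3200/0.4500 = 0.7111
Terminal stock prices: S_uuu = 129.3, S_uud = 78.69, S_udd = 47.9, S_ddd = 29.15
Terminal payoffs (S − K): max(69.27, 0) = 69.27, max(18.69, 0) = 18.69, max(-12.1, 0) = 0, max(-30.85, 0) = 0
Node uu (S = 112.4): V_uu = 1/1.02·[0.7111·69.2744 + 0.2889·18.6887] = 53.5890
Node ud (S = 68.42): V_ud = 1/1.02·[0.7111·18.6887 + 0.2889·0.0000] = 13.0292
Node dd (S = 41.65): V_dd = 1/1.02·[0.7111·0.0000 + 0.2889·0.0000] = 0.0000
Node u (S = 97.75): V_u = 1/1.02·[0.7111·53.5890 + 0.2889·13.0292] = 41.0507
Node d (S = 59.5): V_d = 1/1.02·[0.7111·13.0292 + 0.2889·0.0000] = 9.0835
Node 0 (S = 85): V_0 = 1/1.02·[0.7111·41.0507 + 0.2889·9.0835] = 31.1919

£31.19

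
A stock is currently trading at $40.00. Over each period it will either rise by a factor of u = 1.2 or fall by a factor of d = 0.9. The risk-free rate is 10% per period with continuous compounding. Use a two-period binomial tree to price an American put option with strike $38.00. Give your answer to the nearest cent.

$0.57

Risk-neutral probability p = (e^0.1 − 0.9)/(1.2 − 0.9) = 0.2052/0.3000 = 0.6839
Terminal stock prices: S_uu = 57.6, S_ud = 43.2, S_dd = 32.4
Terminal payoffs (K − S): max(-19.6, 0) = 0, max(-5.2, 0) = 0, max(5.6, 0) = 5.6
Node u (S = 48): continuation = e^(−0.1)·[0.6839·0.0000 + 0.3161·0.0000] = 0.0000; exercise value = 0.0000 ≤ continuation, so V_u = 0.0000
Node d (S = 36): continuation = e^(−0.1)·[0.6839·0.0000 + 0.3161·5.6000] = 1.6017; exercise value = 2.0000 > continuation, so V_d = 2.0000 (exercise)
Node 0 (S = 40): continuation = e^(−0.1)·[0.6839·0.0000 + 0.3161·2.0000] = 0.5720; exercise value = 0.0000 ≤ continuation, so V_0 = 0.5720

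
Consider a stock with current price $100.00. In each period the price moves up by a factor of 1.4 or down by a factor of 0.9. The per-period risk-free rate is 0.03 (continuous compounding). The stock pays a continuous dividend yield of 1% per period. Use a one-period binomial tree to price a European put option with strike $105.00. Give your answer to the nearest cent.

Per-period risk-free factor R = e^0.03 = 1.0305; dividend-adjusted growth = e^(0.03−0.01) = 1.0202.
Risk-neutral probability p = (1.0202 − 0.9)/(1.4 − 0.9) = 0.1202/0.5000 = 0.2404
Terminal stock prices: S_u = 140, S_d = 90
Terminal payoffs (K − S): max(-35, 0) = 0, max(15, 0) = 15
Node 0 (S = 100): V_0 = e^(−0.03)·[0.2404·0.0000 + 0.7596·15.0000] = 11.0572

$11.06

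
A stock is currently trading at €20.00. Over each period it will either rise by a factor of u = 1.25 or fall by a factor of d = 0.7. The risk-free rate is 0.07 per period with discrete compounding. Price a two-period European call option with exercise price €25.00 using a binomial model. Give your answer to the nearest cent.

Risk-neutral probability p = (1 + 0.07 − 0.7)/(1.25 − 0.7) = 0.3700/0.5500 = 0.6727
Terminal stock prices: S_uu = 31.25, S_ud = 17.5, S_dd = 9.8
Terminal payoffs (S − K): max(6.25, 0) = 6.25, max(-7.5, 0) = 0, max(-15.2, 0) = 0
Node u (S = 25): V_u = 1/1.07·[0.6727·6.2500 + 0.3273·0.0000] = 3.9295
Node d (S = 14): V_d = 1/1.07·[0.6727·0.0000 + 0.3273·0.0000] = 0.0000
Node 0 (S = 20): V_0 = 1/1.07·[0.6727·3.9295 + 0.3273·0.0000] = 2.4705

€2.47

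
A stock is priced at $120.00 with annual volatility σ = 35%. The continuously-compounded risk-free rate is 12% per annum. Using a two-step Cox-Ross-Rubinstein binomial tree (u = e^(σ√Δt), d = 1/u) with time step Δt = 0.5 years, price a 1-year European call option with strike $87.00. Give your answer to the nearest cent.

CRR parameters: u = e^(σ√Δt) = e^(0.35·√0.5) = 1.2808, d = 1/u = 0.7808
Per-period rate: rΔt = 0.12·0.5 = 0.06, so R = e^0.06 = 1.0618
Risk-neutral probability p = (e^0.06 − 0.7808)/(1.2808 − 0.7808) = 0.2811/0.5000 = 0.5621
Terminal stock prices: S_uu = 196.9, S_ud = 120, S_dd = 73.15
Terminal payoffs (S − K): max(109.9, 0) = 109.9, max(33, 0) = 33, max(-13.85, 0) = 0
Node u (S = 153.7): V_u = e^(−0.06)·[0.5621·109.8548 + 0.4379·33.0000] = 71.7629
Node d (S = 93.69): V_d = e^(−0.06)·[0.5621·33.0000 + 0.4379·0.0000] = 17.4692
Node 0 (S = 120): V_0 = e^(−0.06)·[0.5621·71.7629 + 0.4379·17.4692] = 45.1933

$45.19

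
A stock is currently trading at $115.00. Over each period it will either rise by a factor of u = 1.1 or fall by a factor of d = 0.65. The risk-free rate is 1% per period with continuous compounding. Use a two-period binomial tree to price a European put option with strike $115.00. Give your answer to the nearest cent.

Risk-neutral probability p = (e^0.01 − 0.65)/(1.1 − 0.65) = 0.3601/0.4500 = 0.8001
Terminal stock prices: S_uu = 139.2, S_ud = 82.23, S_dd = 48.59
Terminal payoffs (K − S): max(-24.15, 0) = 0, max(32.77, 0) = 32.77, max(66.41, 0) = 66.41
Node u (S = 126.5): V_u = e^(−0.01)·[0.8001·0.0000 + 0.1999·32.7750] = 6.4862
Node d (S = 74.75): V_d = e^(−0.01)·[0.8001·32.7750 + 0.1999·66.4125] = 39.1057
Node 0 (S = 115): V_0 = e^(−0.01)·[0.8001·6.4862 + 0.1999·39.1057] = 12.8770

$12.88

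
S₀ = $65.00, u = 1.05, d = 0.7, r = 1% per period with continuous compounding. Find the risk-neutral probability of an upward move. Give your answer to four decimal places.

Risk-neutral probability p = (e^0.01 − 0.7)/(1.05 − 0.7) = 0.3101/0.3500 = 0.8859

p = 0.8859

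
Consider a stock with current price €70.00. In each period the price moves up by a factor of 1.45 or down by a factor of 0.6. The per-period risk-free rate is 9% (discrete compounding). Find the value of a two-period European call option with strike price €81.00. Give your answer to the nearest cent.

€18.51

Risk-neutral probability p = (1 + 0.09 − 0.6)/(1.45 − 0.6) = 0.4900/0.8500 = 0.5765
Terminal stock prices: S_uu = 147.2, S_ud = 60.9, S_dd = 25.2
Terminal payoffs (S − K): max(66.18, 0) = 66.18, max(-20.1, 0) = 0, max(-55.8, 0) = 0
Node u (S = 101.5): V_u = 1/1.09·[0.5765·66.1750 + 0.4235·0.0000] = 34.9981
Node d (S = 42): V_d = 1/1.09·[0.5765·0.0000 + 0.4235·0.0000] = 0.0000
Node 0 (S = 70): V_0 = 1/1.09·[0.5765·34.9981 + 0.4235·0.0000] = 18.5095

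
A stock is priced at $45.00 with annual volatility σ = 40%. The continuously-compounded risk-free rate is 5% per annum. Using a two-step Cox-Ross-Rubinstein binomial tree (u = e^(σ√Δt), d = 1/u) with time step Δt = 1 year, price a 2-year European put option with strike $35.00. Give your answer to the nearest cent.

CRR parameters: u = e^(σ√Δt) = e^(0.4·√1) = 1.4918, d = 1/u = 0.6703
Per-period rate: rΔt = 0.05·1 = 0.05, so R = e^0.05 = 1.0513
Risk-neutral probability p = (e^0.05 − 0.6703)/(1.4918 − 0.6703) = 0.3810/0.8215 = 0.4637
Terminal stock prices: S_uu = 100.1, S_ud = 45, S_dd = 20.22
Terminal payoffs (K − S): max(-65.15, 0) = 0, max(-10, 0) = 0, max(14.78, 0) = 14.78
Node u (S = 67.13): V_u = e^(−0.05)·[0.4637·0.0000 + 0.5363·0.0000] = 0.0000
Node d (S = 30.16): V_d = e^(−0.05)·[0.4637·0.0000 + 0.5363·14.7802] = 7.5397
Node 0 (S = 45): V_0 = e^(−0.05)·[0.4637·0.0000 + 0.5363·7.5397] = 3.8462

$3.85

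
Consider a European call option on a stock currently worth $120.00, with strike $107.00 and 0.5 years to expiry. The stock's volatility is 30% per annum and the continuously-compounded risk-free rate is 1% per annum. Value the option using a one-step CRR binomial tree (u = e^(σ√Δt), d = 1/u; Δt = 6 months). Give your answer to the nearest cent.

CRR parameters: u = e^(σ√Δt) = e^(0.3·√0.5) = 1.2363, d = 1/u = 0.8089
Per-period rate: rΔt = 0.01·0.5 = 0.005, so R = e^0.005 = 1.0050
Risk-neutral probability p = (e^0.005 − 0.8089)/(1.2363 − 0.8089) = 0.1962/0.4275 = 0.4589
Terminal stock prices: S_u = 148.4, S_d = 97.06
Terminal payoffs (S − K): max(41.36, 0) = 41.36, max(-9.937, 0) = 0
Node 0 (S = 120): V_0 = e^(−0.005)·[0.4589·41.3573 + 0.5411·0.0000] = 18.8839

$18.88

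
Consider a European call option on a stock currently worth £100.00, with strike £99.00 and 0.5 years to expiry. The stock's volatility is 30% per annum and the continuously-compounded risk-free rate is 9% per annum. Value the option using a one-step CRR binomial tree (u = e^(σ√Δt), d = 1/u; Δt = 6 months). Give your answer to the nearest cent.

£13.07

CRR parameters: u = e^(σ√Δt) = e^(0.3·√0.5) = 1.2363, d = 1/u = 0.8089
Per-period rate: rΔt = 0.09·0.5 = 0.045, so R = e^0.045 = 1.0460
Risk-neutral probability p = (e^0.045 − 0.8089)/(1.2363 − 0.8089) = 0.2372/0.4275 = 0.5548
Terminal stock prices: S_u = 123.6, S_d = 80.89
Terminal payoffs (S − K): max(24.63, 0) = 24.63, max(-18.11, 0) = 0
Node 0 (S = 100): V_0 = e^(−0.045)·[0.5548·24.6311 + 0.4452·0.0000] = 13.0651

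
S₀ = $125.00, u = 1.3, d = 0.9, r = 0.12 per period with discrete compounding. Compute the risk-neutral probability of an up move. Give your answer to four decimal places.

p = 0.5500

Risk-neutral probability p = (1 + 0.12 − 0.9)/(1.3 − 0.9) = 0.2200/0.4000 = 0.5500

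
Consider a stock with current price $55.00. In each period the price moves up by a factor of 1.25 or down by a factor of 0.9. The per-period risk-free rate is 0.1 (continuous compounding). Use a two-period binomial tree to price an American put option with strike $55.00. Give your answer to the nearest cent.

Risk-neutral probability p = (e^0.1 − 0.9)/(1.25 − 0.9) = 0.2052/0.3500 = 0.5862
Terminal stock prices: S_uu = 85.94, S_ud = 61.88, S_dd = 44.55
Terminal payoffs (K − S): max(-30.94, 0) = 0, max(-6.875, 0) = 0, max(10.45, 0) = 10.45
Node u (S = 68.75): continuation = e^(−0.1)·[0.5862·0.0000 + 0.4138·0.0000] = 0.0000; exercise value = 0.0000 ≤ continuation, so V_u = 0.0000
Node d (S = 49.5): continuation = e^(−0.1)·[0.5862·0.0000 + 0.4138·10.4500] = 3.9127; exercise value = 5.5000 > continuation, so V_d = 5.5000 (exercise)
Node 0 (S = 55): continuation = e^(−0.1)·[0.5862·0.0000 + 0.4138·5.5000] = 2.0593; exercise value = 0.0000 ≤ continuation, so V_0 = 2.0593

$2.06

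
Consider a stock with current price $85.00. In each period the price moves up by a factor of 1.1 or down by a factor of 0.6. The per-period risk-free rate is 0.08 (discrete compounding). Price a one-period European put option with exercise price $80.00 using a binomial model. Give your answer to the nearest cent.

$1.07

Risk-neutral probability p = (1 + 0.08 − 0.6)/(1.1 − 0.6) = 0.4800/0.5000 = 0.9600
Terminal stock prices: S_u = 93.5, S_d = 51
Terminal payoffs (K − S): max(-13.5, 0) = 0, max(29, 0) = 29
Node 0 (S = 85): V_0 = 1/1.08·[0.9600·0.0000 + 0.0400·29.0000] = 1.0741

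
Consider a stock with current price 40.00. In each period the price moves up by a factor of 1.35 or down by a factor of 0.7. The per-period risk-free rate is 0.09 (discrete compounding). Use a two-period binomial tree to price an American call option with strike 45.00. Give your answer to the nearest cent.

Risk-neutral probability p = (1 + 0.09 − 0.7)/(1.35 − 0.7) = 0.3900/0.6500 = 0.6000
Terminal stock prices: S_uu = 72.9, S_ud = 37.8, S_dd = 19.6
Terminal payoffs (S − K): max(27.9, 0) = 27.9, max(-7.2, 0) = 0, max(-25.4, 0) = 0
Node u (S = 54): continuation = 1/1.09·[0.6000·27.9000 + 0.4000·0.0000] = 15.3578; exercise value = 9.0000 ≤ continuation, so V_u = 15.3578
Node d (S = 28): continuation = 1/1.09·[0.6000·0.0000 + 0.4000·0.0000] = 0.0000; exercise value = 0.0000 ≤ continuation, so V_d = 0.0000
Node 0 (S = 40): continuation = 1/1.09·[0.6000·15.3578 + 0.4000·0.0000] = 8.4538; exercise value = 0.0000 ≤ continuation, so V_0 = 8.4538

8.45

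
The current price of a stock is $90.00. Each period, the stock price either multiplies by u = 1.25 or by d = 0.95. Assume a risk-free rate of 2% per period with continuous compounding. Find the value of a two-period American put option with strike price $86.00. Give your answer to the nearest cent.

Risk-neutral probability p = (e^0.02 − 0.95)/(1.25 − 0.95) = 0.0702/0.3000 = 0.2340
Terminal stock prices: S_uu = 140.6, S_ud = 106.9, S_dd = 81.22
Terminal payoffs (K − S): max(-54.62, 0) = 0, max(-20.88, 0) = 0, max(4.775, 0) = 4.775
Node u (S = 112.5): continuation = e^(−0.02)·[0.2340·0.0000 + 0.7660·0.0000] = 0.0000; exercise value = 0.0000 ≤ continuation, so V_u = 0.0000
Node d (S = 85.5): continuation = e^(−0.02)·[0.2340·0.0000 + 0.7660·4.7750] = 3.5852; exercise value = 0.5000 ≤ continuation, so V_d = 3.5852
Node 0 (S = 90): continuation = e^(−0.02)·[0.2340·0.0000 + 0.7660·3.5852] = 2.6919; exercise value = 0.0000 ≤ continuation, so V_0 = 2.6919

$2.69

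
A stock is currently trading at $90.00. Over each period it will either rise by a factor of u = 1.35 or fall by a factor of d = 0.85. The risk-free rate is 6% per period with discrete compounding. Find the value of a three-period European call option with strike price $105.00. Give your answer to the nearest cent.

Risk-neutral probability p = (1 + 0.06 − 0.85)/(1.35 − 0.85) = 0.2100/0.5000 = 0.4200
Terminal stock prices: S_uuu = 221.4, S_uud = 139.4, S_udd = 87.78, S_ddd = 55.27
Terminal payoffs (S − K): max(116.4, 0) = 116.4, max(34.42, 0) = 34.42, max(-17.22, 0) = 0, max(-49.73, 0) = 0
Node uu (S = 164): V_uu = 1/1.06·[0.4200·116.4338 + 0.5800·34.4213] = 64.9684
Node ud (S = 103.3): V_ud = 1/1.06·[0.4200·34.4213 + 0.5800·0.0000] = 13.6386
Node dd (S = 65.02): V_dd = 1/1.06·[0.4200·0.0000 + 0.5800·0.0000] = 0.0000
Node u (S = 121.5): V_u = 1/1.06·[0.4200·64.9684 + 0.5800·13.6386] = 33.2048
Node d (S = 76.5): V_d = 1/1.06·[0.4200·13.6386 + 0.5800·0.0000] = 5.4040
Node 0 (S = 90): V_0 = 1/1.06·[0.4200·33.2048 + 0.5800·5.4040] = 16.1135

$16.11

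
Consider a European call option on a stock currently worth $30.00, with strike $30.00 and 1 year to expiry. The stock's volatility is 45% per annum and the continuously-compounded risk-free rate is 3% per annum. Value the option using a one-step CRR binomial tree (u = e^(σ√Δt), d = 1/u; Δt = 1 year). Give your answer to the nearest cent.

CRR parameters: u = e^(σ√Δt) = e^(0.45·√1) = 1.5683, d = 1/u = 0.6376
Per-period rate: rΔt = 0.03·1 = 0.03, so R = e^0.03 = 1.0305
Risk-neutral probability p = (e^0.03 − 0.6376)/(1.5683 − 0.6376) = 0.3928/0.9307 = 0.4221
Terminal stock prices: S_u = 47.05, S_d = 19.13
Terminal payoffs (S − K): max(17.05, 0) = 17.05, max(-10.87, 0) = 0
Node 0 (S = 30): V_0 = e^(−0.03)·[0.4221·17.0494 + 0.5779·0.0000] = 6.9836

$6.98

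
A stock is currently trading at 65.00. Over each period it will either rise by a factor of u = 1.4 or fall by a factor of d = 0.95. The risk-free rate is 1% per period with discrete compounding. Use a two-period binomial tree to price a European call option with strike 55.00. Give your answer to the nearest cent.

Risk-neutral probability p = (1 + 0.01 − 0.95)/(1.4 − 0.95) = 0.0600/0.4500 = 0.1333
Terminal stock prices: S_uu = 127.4, S_ud = 86.45, S_dd = 58.66
Terminal payoffs (S − K): max(72.4, 0) = 72.4, max(31.45, 0) = 31.45, max(3.663, 0) = 3.663
Node u (S = 91): V_u = 1/1.01·[0.1333·72.4000 + 0.8667·31.4500] = 36.5446
Node d (S = 61.75): V_d = 1/1.01·[0.1333·31.4500 + 0.8667·3.6625] = 7.2946
Node 0 (S = 65): V_0 = 1/1.01·[0.1333·36.5446 + 0.8667·7.2946] = 11.0837

11.08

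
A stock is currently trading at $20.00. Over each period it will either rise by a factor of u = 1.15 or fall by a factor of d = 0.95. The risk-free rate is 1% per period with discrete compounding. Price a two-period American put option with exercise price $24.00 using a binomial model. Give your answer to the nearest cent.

$4.00

Risk-neutral probability p = (1 + 0.01 − 0.95)/(1.15 − 0.95) = 0.0600/0.2000 = 0.3000
Terminal stock prices: S_uu = 26.45, S_ud = 21.85, S_dd = 18.05
Terminal payoffs (K − S): max(-2.45, 0) = 0, max(2.15, 0) = 2.15, max(5.95, 0) = 5.95
Node u (S = 23): continuation = 1/1.01·[0.3000·0.0000 + 0.7000·2.1500] = 1.4901; exercise value = 1.0000 ≤ continuation, so V_u = 1.4901
Node d (S = 19): continuation = 1/1.01·[0.3000·2.1500 + 0.7000·5.9500] = 4.7624; exercise value = 5.0000 > continuation, so V_d = 5.0000 (exercise)
Node 0 (S = 20): continuation = 1/1.01·[0.3000·1.4901 + 0.7000·5.0000] = 3.9080; exercise value = 4.0000 > continuation, so V_0 = 4.0000 (exercise)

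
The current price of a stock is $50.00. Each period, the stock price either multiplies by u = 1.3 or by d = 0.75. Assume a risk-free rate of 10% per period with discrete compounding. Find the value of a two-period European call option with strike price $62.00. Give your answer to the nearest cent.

Risk-neutral probability p = (1 + 0.1 − 0.75)/(1.3 − 0.75) = 0.3500/0.5500 = 0.6364
Terminal stock prices: S_uu = 84.5, S_ud = 48.75, S_dd = 28.12
Terminal payoffs (S − K): max(22.5, 0) = 22.5, max(-13.25, 0) = 0, max(-33.88, 0) = 0
Node u (S = 65): V_u = 1/1.1·[0.6364·22.5000 + 0.3636·0.0000] = 13.0165
Node d (S = 37.5): V_d = 1/1.1·[0.6364·0.0000 + 0.3636·0.0000] = 0.0000
Node 0 (S = 50): V_0 = 1/1.1·[0.6364·13.0165 + 0.3636·0.0000] = 7.5302

$7.53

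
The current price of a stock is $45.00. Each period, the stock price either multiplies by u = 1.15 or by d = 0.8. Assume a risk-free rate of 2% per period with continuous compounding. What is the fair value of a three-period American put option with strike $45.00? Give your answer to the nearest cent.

Risk-neutral probability p = (e^0.02 − 0.8)/(1.15 − 0.8) = 0.2202/0.3500 = 0.6291
Terminal stock prices: S_uuu = 68.44, S_uud = 47.61, S_udd = 33.12, S_ddd = 23.04
Terminal payoffs (K − S): max(-23.44, 0) = 0, max(-2.61, 0) = 0, max(11.88, 0) = 11.88, max(21.96, 0) = 21.96
Node uu (S = 59.51): continuation = e^(−0.02)·[0.6291·0.0000 + 0.3709·0.0000] = 0.0000; exercise value = 0.0000 ≤ continuation, so V_uu = 0.0000
Node ud (S = 41.4): continuation = e^(−0.02)·[0.6291·0.0000 + 0.3709·11.8800] = 4.3185; exercise value = 3.6000 ≤ continuation, so V_ud = 4.3185
Node dd (S = 28.8): continuation = e^(−0.02)·[0.6291·11.8800 + 0.3709·21.9600] = 15.3089; exercise value = 16.2000 > continuation, so V_dd = 16.2000 (exercise)
Node u (S = 51.75): continuation = e^(−0.02)·[0.6291·0.0000 + 0.3709·4.3185] = 1.5698; exercise value = 0.0000 ≤ continuation, so V_u = 1.5698
Node d (S = 36): continuation = e^(−0.02)·[0.6291·4.3185 + 0.3709·16.2000] = 8.5520; exercise value = 9.0000 > continuation, so V_d = 9.0000 (exercise)
Node 0 (S = 45): continuation = e^(−0.02)·[0.6291·1.5698 + 0.3709·9.0000] = 4.2397; exercise value = 0.0000 ≤ continuation, so V_0 = 4.2397

$4.24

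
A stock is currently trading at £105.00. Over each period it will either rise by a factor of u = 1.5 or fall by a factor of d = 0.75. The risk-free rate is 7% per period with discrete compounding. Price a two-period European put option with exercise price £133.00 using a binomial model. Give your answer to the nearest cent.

£27.58

Risk-neutral probability p = (1 + 0.07 − 0.75)/(1.5 − 0.75) = 0.3200/0.7500 = 0.4267
Terminal stock prices: S_uu = 236.2, S_ud = 118.1, S_dd = 59.06
Terminal payoffs (K − S): max(-103.2, 0) = 0, max(14.88, 0) = 14.88, max(73.94, 0) = 73.94
Node u (S = 157.5): V_u = 1/1.07·[0.4267·0.0000 + 0.5733·14.8750] = 7.9704
Node d (S = 78.75): V_d = 1/1.07·[0.4267·14.8750 + 0.5733·73.9375] = 45.5491
Node 0 (S = 105): V_0 = 1/1.07·[0.4267·7.9704 + 0.5733·45.5491] = 27.5846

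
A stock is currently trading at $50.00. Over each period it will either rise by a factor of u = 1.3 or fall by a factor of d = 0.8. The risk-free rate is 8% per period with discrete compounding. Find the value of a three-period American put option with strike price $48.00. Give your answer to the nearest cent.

$3.81

Risk-neutral probability p = (1 + 0.08 − 0.8)/(1.3 − 0.8) = 0.2800/0.5000 = 0.5600
Terminal stock prices: S_uuu = 109.9, S_uud = 67.6, S_udd = 41.6, S_ddd = 25.6
Terminal payoffs (K − S): max(-61.85, 0) = 0, max(-19.6, 0) = 0, max(6.4, 0) = 6.4, max(22.4, 0) = 22.4
Node uu (S = 84.5): continuation = 1/1.08·[0.5600·0.0000 + 0.4400·0.0000] = 0.0000; exercise value = 0.0000 ≤ continuation, so V_uu = 0.0000
Node ud (S = 52): continuation = 1/1.08·[0.5600·0.0000 + 0.4400·6.4000] = 2.6074; exercise value = 0.0000 ≤ continuation, so V_ud = 2.6074
Node dd (S = 32): continuation = 1/1.08·[0.5600·6.4000 + 0.4400·22.4000] = 12.4444; exercise value = 16.0000 > continuation, so V_dd = 16.0000 (exercise)
Node u (S = 65): continuation = 1/1.08·[0.5600·0.0000 + 0.4400·2.6074] = 1.0623; exercise value = 0.0000 ≤ continuation, so V_u = 1.0623
Node d (S = 40): continuation = 1/1.08·[0.5600·2.6074 + 0.4400·16.0000] = 7.8705; exercise value = 8.0000 > continuation, so V_d = 8.0000 (exercise)
Node 0 (S = 50): continuation = 1/1.08·[0.5600·1.0623 + 0.4400·8.0000] = 3.8101; exercise value = 0.0000 ≤ continuation, so V_0 = 3.8101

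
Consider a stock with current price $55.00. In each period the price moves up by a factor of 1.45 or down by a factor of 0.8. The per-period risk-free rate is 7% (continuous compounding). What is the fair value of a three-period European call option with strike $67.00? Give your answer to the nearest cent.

Risk-neutral probability p = (e^0.07 − 0.8)/(1.45 − 0.8) = 0.2725/0.6500 = 0.4192
Terminal stock prices: S_uuu = 167.7, S_uud = 92.51, S_udd = 51.04, S_ddd = 28.16
Terminal payoffs (S − K): max(100.7, 0) = 100.7, max(25.51, 0) = 25.51, max(-15.96, 0) = 0, max(-38.84, 0) = 0
Node uu (S = 115.6): V_uu = e^(−0.07)·[0.4192·100.6744 + 0.5808·25.5100] = 53.1671
Node ud (S = 63.8): V_ud = e^(−0.07)·[0.4192·25.5100 + 0.5808·0.0000] = 9.9719
Node dd (S = 35.2): V_dd = e^(−0.07)·[0.4192·0.0000 + 0.5808·0.0000] = 0.0000
Node u (S = 79.75): V_u = e^(−0.07)·[0.4192·53.1671 + 0.5808·9.9719] = 26.1827
Node d (S = 44): V_d = e^(−0.07)·[0.4192·9.9719 + 0.5808·0.0000] = 3.8980
Node 0 (S = 55): V_0 = e^(−0.07)·[0.4192·26.1827 + 0.5808·3.8980] = 12.3456

$12.35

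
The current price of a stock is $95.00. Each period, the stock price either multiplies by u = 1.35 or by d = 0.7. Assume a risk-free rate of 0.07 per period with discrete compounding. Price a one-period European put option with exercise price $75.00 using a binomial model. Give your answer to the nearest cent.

$3.42

Risk-neutral probability p = (1 + 0.07 − 0.7)/(1.35 − 0.7) = 0.3700/0.6500 = 0.5692
Terminal stock prices: S_u = 128.2, S_d = 66.5
Terminal payoffs (K − S): max(-53.25, 0) = 0, max(8.5, 0) = 8.5
Node 0 (S = 95): V_0 = 1/1.07·[0.5692·0.0000 + 0.4308·8.5000] = 3.4220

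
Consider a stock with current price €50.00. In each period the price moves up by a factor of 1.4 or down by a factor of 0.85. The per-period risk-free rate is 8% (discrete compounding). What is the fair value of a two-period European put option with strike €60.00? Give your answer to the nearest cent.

Risk-neutral probability p = (1 + 0.08 − 0.85)/(1.4 − 0.85) = 0.2300/0.5500 = 0.4182
Terminal stock prices: S_uu = 98, S_ud = 59.5, S_dd = 36.12
Terminal payoffs (K − S): max(-38, 0) = 0, max(0.5, 0) = 0.5, max(23.88, 0) = 23.88
Node u (S = 70): V_u = 1/1.08·[0.4182·0.0000 + 0.5818·0.5000] = 0.2694
Node d (S = 42.5): V_d = 1/1.08·[0.4182·0.5000 + 0.5818·23.8750] = 13.0556
Node 0 (S = 50): V_0 = 1/1.08·[0.4182·0.2694 + 0.5818·13.0556] = 7.1376

€7.14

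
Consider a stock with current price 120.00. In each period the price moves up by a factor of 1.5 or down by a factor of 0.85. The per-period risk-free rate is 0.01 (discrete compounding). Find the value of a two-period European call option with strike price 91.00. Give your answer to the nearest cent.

Risk-neutral probability p = (1 + 0.01 − 0.85)/(1.5 − 0.85) = 0.1600/0.6500 = 0.2462
Terminal stock prices: S_uu = 270, S_ud = 153, S_dd = 86.7
Terminal payoffs (S − K): max(179, 0) = 179, max(62, 0) = 62, max(-4.3, 0) = 0
Node u (S = 180): V_u = 1/1.01·[0.2462·179.0000 + 0.7538·62.0000] = 89.9010
Node d (S = 102): V_d = 1/1.01·[0.2462·62.0000 + 0.7538·0.0000] = 15.1104
Node 0 (S = 120): V_0 = 1/1.01·[0.2462·89.9010 + 0.7538·15.1104] = 33.1885

33.19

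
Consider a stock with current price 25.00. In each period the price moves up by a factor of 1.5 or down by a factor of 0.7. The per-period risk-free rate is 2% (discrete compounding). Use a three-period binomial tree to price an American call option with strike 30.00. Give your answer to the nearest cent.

5.82

Risk-neutral probability p = (1 + 0.02 − 0.7)/(1.5 − 0.7) = 0.3200/0.8000 = 0.4000
Terminal stock prices: S_uuu = 84.38, S_uud = 39.38, S_udd = 18.37, S_ddd = 8.575
Terminal payoffs (S − K): max(54.38, 0) = 54.38, max(9.375, 0) = 9.375, max(-11.63, 0) = 0, max(-21.43, 0) = 0
Node uu (S = 56.25): continuation = 1/1.02·[0.4000·54.3750 + 0.6000·9.3750] = 26.8382; exercise value = 26.2500 ≤ continuation, so V_uu = 26.8382
Node ud (S = 26.25): continuation = 1/1.02·[0.4000·9.3750 + 0.6000·0.0000] = 3.6765; exercise value = 0.0000 ≤ continuation, so V_ud = 3.6765
Node dd (S = 12.25): continuation = 1/1.02·[0.4000·0.0000 + 0.6000·0.0000] = 0.0000; exercise value = 0.0000 ≤ continuation, so V_dd = 0.0000
Node u (S = 37.5): continuation = 1/1.02·[0.4000·26.8382 + 0.6000·3.6765] = 12.6874; exercise value = 7.5000 ≤ continuation, so V_u = 12.6874
Node d (S = 17.5): continuation = 1/1.02·[0.4000·3.6765 + 0.6000·0.0000] = 1.4418; exercise value = 0.0000 ≤ continuation, so V_d = 1.4418
Node 0 (S = 25): continuation = 1/1.02·[0.4000·12.6874 + 0.6000·1.4418] = 5.8236; exercise value = 0.0000 ≤ continuation, so V_0 = 5.8236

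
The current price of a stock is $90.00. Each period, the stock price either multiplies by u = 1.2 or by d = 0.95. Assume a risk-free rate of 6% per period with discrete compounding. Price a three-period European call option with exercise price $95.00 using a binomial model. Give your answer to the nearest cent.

Risk-neutral probability p = (1 + 0.06 − 0.95)/(1.2 − 0.95) = 0.1100/0.2500 = 0.4400
Terminal stock prices: S_uuu = 155.5, S_uud = 123.1, S_udd = 97.47, S_ddd = 77.16
Terminal payoffs (S − K): max(60.52, 0) = 60.52, max(28.12, 0) = 28.12, max(2.47, 0) = 2.47, max(-17.84, 0) = 0
Node uu (S = 129.6): V_uu = 1/1.06·[0.4400·60.5200 + 0.5600·28.1200] = 39.9774
Node ud (S = 102.6): V_ud = 1/1.06·[0.4400·28.1200 + 0.5600·2.4700] = 12.9774
Node dd (S = 81.22): V_dd = 1/1.06·[0.4400·2.4700 + 0.5600·0.0000] = 1.0253
Node u (S = 108): V_u = 1/1.06·[0.4400·39.9774 + 0.5600·12.9774] = 23.4503
Node d (S = 85.5): V_d = 1/1.06·[0.4400·12.9774 + 0.5600·1.0253] = 5.9285
Node 0 (S = 90): V_0 = 1/1.06·[0.4400·23.4503 + 0.5600·5.9285] = 12.8661

$12.87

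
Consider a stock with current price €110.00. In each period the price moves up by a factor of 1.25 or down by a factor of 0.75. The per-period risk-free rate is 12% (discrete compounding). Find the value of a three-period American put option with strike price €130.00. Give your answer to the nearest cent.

€20.00

Risk-neutral probability p = (1 + 0.12 − 0.75)/(1.25 − 0.75) = 0.3700/0.5000 = 0.7400
Terminal stock prices: S_uuu = 214.8, S_uud = 128.9, S_udd = 77.34, S_ddd = 46.41
Terminal payoffs (K − S): max(-84.84, 0) = 0, max(1.094, 0) = 1.094, max(52.66, 0) = 52.66, max(83.59, 0) = 83.59
Node uu (S = 171.9): continuation = 1/1.12·[0.7400·0.0000 + 0.2600·1.0938] = 0.2539; exercise value = 0.0000 ≤ continuation, so V_uu = 0.2539
Node ud (S = 103.1): continuation = 1/1.12·[0.7400·1.0938 + 0.2600·52.6562] = 12.9464; exercise value = 26.8750 > continuation, so V_ud = 26.8750 (exercise)
Node dd (S = 61.88): continuation = 1/1.12·[0.7400·52.6562 + 0.2600·83.5938] = 54.1964; exercise value = 68.1250 > continuation, so V_dd = 68.1250 (exercise)
Node u (S = 137.5): continuation = 1/1.12·[0.7400·0.2539 + 0.2600·26.8750] = 6.4066; exercise value = 0.0000 ≤ continuation, so V_u = 6.4066
Node d (S = 82.5): continuation = 1/1.12·[0.7400·26.8750 + 0.2600·68.1250] = 33.5714; exercise value = 47.5000 > continuation, so V_d = 47.5000 (exercise)
Node 0 (S = 110): continuation = 1/1.12·[0.7400·6.4066 + 0.2600·47.5000] = 15.2597; exercise value = 20.0000 > continuation, so V_0 = 20.0000 (exercise)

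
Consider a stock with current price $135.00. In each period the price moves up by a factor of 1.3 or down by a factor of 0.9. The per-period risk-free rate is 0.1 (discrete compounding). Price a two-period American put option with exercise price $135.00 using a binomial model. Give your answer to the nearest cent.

Risk-neutral probability p = (1 + 0.1 − 0.9)/(1.3 − 0.9) = 0.2000/0.4000 = 0.5000
Terminal stock prices: S_uu = 228.2, S_ud = 158, S_dd = 109.4
Terminal payoffs (K − S): max(-93.15, 0) = 0, max(-22.95, 0) = 0, max(25.65, 0) = 25.65
Node u (S = 175.5): continuation = 1/1.1·[0.5000·0.0000 + 0.5000·0.0000] = 0.0000; exercise value = 0.0000 ≤ continuation, so V_u = 0.0000
Node d (S = 121.5): continuation = 1/1.1·[0.5000·0.0000 + 0.5000·25.6500] = 11.6591; exercise value = 13.5000 > continuation, so V_d = 13.5000 (exercise)
Node 0 (S = 135): continuation = 1/1.1·[0.5000·0.0000 + 0.5000·13.5000] = 6.1364; exercise value = 0.0000 ≤ continuation, so V_0 = 6.1364

$6.14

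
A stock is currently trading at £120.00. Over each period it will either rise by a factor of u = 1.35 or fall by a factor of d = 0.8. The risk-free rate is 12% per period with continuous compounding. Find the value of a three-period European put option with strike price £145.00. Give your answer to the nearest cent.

£12.29

Risk-neutral probability p = (e^0.12 − 0.8)/(1.35 − 0.8) = 0.3275/0.5500 = 0.5954
Terminal stock prices: S_uuu = 295.2, S_uud = 175, S_udd = 103.7, S_ddd = 61.44
Terminal payoffs (K − S): max(-150.2, 0) = 0, max(-29.96, 0) = 0, max(41.32, 0) = 41.32, max(83.56, 0) = 83.56
Node uu (S = 218.7): V_uu = e^(−0.12)·[0.5954·0.0000 + 0.4046·0.0000] = 0.0000
Node ud (S = 129.6): V_ud = e^(−0.12)·[0.5954·0.0000 + 0.4046·41.3200] = 14.8258
Node dd (S = 76.8): V_dd = e^(−0.12)·[0.5954·41.3200 + 0.4046·83.5600] = 51.8035
Node u (S = 162): V_u = e^(−0.12)·[0.5954·0.0000 + 0.4046·14.8258] = 5.3196
Node d (S = 96): V_d = e^(−0.12)·[0.5954·14.8258 + 0.4046·51.8035] = 26.4171
Node 0 (S = 120): V_0 = e^(−0.12)·[0.5954·5.3196 + 0.4046·26.4171] = 12.2879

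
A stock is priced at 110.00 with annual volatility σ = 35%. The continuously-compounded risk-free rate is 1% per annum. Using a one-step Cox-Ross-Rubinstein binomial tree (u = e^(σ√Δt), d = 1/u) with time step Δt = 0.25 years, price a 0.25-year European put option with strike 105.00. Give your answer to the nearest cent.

6.78

CRR parameters: u = e^(σ√Δt) = e^(0.35·√0.25) = 1.1912, d = 1/u = 0.8395
Per-period rate: rΔt = 0.01·0.25 = 0.0025, so R = e^0.0025 = 1.0025
Risk-neutral probability p = (e^0.0025 − 0.8395)/(1.1912 − 0.8395) = 0.1630/0.3518 = 0.4635
Terminal stock prices: S_u = 131, S_d = 92.34
Terminal payoffs (K − S): max(-26.04, 0) = 0, max(12.66, 0) = 12.66
Node 0 (S = 110): V_0 = e^(−0.0025)·[0.4635·0.0000 + 0.5365·12.6597] = 6.7753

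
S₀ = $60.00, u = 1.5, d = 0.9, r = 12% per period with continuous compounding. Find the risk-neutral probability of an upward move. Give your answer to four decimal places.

Risk-neutral probability p = (e^0.12 − 0.9)/(1.5 − 0.9) = 0.2275/0.6000 = 0.3792

p = 0.3792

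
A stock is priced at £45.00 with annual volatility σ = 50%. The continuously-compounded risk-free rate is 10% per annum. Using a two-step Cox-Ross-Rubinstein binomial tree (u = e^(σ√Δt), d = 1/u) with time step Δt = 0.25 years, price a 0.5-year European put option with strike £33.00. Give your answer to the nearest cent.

CRR parameters: u = e^(σ√Δt) = e^(0.5·√0.25) = 1.2840, d = 1/u = 0.7788
Per-period rate: rΔt = 0.1·0.25 = 0.025, so R = e^0.025 = 1.0253
Risk-neutral probability p = (e^0.025 − 0.7788)/(1.2840 − 0.7788) = 0.2465/0.5052 = 0.4879
Terminal stock prices: S_uu = 74.19, S_ud = 45, S_dd = 27.29
Terminal payoffs (K − S): max(-41.19, 0) = 0, max(-12, 0) = 0, max(5.706, 0) = 5.706
Node u (S = 57.78): V_u = e^(−0.025)·[0.4879·0.0000 + 0.5121·0.0000] = 0.0000
Node d (S = 35.05): V_d = e^(−0.025)·[0.4879·0.0000 + 0.5121·5.7061] = 2.8498
Node 0 (S = 45): V_0 = e^(−0.025)·[0.4879·0.0000 + 0.5121·2.8498] = 1.4233

£1.42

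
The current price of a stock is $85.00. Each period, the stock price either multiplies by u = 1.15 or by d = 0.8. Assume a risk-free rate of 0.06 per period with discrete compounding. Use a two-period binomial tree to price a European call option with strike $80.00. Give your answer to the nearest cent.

Risk-neutral probability p = (1 + 0.06 − 0.8)/(1.15 − 0.8) = 0.2600/0.3500 = 0.7429
Terminal stock prices: S_uu = 112.4, S_ud = 78.2, S_dd = 54.4
Terminal payoffs (S − K): max(32.41, 0) = 32.41, max(-1.8, 0) = 0, max(-25.6, 0) = 0
Node u (S = 97.75): V_u = 1/1.06·[0.7429·32.4125 + 0.2571·0.0000] = 22.7150
Node d (S = 68): V_d = 1/1.06·[0.7429·0.0000 + 0.2571·0.0000] = 0.0000
Node 0 (S = 85): V_0 = 1/1.06·[0.7429·22.7150 + 0.2571·0.0000] = 15.9188

$15.92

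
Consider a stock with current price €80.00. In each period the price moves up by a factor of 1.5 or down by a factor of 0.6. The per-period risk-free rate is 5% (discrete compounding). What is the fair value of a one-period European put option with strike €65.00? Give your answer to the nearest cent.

Risk-neutral probability p = (1 + 0.05 − 0.6)/(1.5 − 0.6) = 0.4500/0.9000 = 0.5000
Terminal stock prices: S_u = 120, S_d = 48
Terminal payoffs (K − S): max(-55, 0) = 0, max(17, 0) = 17
Node 0 (S = 80): V_0 = 1/1.05·[0.5000·0.0000 + 0.5000·17.0000] = 8.0952

€8.10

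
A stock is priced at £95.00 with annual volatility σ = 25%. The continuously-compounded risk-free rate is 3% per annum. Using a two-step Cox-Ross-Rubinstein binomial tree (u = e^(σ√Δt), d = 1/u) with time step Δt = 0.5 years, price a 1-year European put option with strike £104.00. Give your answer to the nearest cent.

CRR parameters: u = e^(σ√Δt) = e^(0.25·√0.5) = 1.1934, d = 1/u = 0.8380
Per-period rate: rΔt = 0.03·0.5 = 0.015, so R = e^0.015 = 1.0151
Risk-neutral probability p = (e^0.015 − 0.8380)/(1.1934 − 0.8380) = 0.1771/0.3554 = 0.4984
Terminal stock prices: S_uu = 135.3, S_ud = 95, S_dd = 66.71
Terminal payoffs (K − S): max(-31.29, 0) = 0, max(9, 0) = 9, max(37.29, 0) = 37.29
Node u (S = 113.4): V_u = e^(−0.015)·[0.4984·0.0000 + 0.5016·9.0000] = 4.4468
Node d (S = 79.61): V_d = e^(−0.015)·[0.4984·9.0000 + 0.5016·37.2921] = 22.8448
Node 0 (S = 95): V_0 = e^(−0.015)·[0.4984·4.4468 + 0.5016·22.8448] = 13.4708

£13.47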